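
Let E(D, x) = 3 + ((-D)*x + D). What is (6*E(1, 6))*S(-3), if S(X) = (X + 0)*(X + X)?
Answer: -216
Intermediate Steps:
E(D, x) = 3 + D - D*x (E(D, x) = 3 + (-D*x + D) = 3 + (D - D*x) = 3 + D - D*x)
S(X) = 2*X**2 (S(X) = X*(2*X) = 2*X**2)
(6*E(1, 6))*S(-3) = (6*(3 + 1 - 1*1*6))*(2*(-3)**2) = (6*(3 + 1 - 6))*(2*9) = (6*(-2))*18 = -12*18 = -216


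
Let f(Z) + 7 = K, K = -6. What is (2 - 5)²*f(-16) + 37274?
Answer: 37157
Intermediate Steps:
f(Z) = -13 (f(Z) = -7 - 6 = -13)
(2 - 5)²*f(-16) + 37274 = (2 - 5)²*(-13) + 37274 = (-3)²*(-13) + 37274 = 9*(-13) + 37274 = -117 + 37274 = 37157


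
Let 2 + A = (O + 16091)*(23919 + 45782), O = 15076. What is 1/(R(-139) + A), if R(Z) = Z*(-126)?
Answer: 1/2172388579 ≈ 4.6032e-10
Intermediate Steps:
R(Z) = -126*Z
A = 2172371065 (A = -2 + (15076 + 16091)*(23919 + 45782) = -2 + 31167*69701 = -2 + 2172371067 = 2172371065)
1/(R(-139) + A) = 1/(-126*(-139) + 2172371065) = 1/(17514 + 2172371065) = 1/2172388579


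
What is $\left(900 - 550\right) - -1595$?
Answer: $1945$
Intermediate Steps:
$\left(900 - 550\right) - -1595 = 350 + 1595 = 1945$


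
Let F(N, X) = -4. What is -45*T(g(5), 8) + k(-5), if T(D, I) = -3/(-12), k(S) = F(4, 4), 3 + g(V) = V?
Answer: -61/4 ≈ -15.250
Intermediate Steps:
g(V) = -3 + V
k(S) = -4
T(D, I) = ¼ (T(D, I) = -3*(-1/12) = ¼)
-45*T(g(5), 8) + k(-5) = -45*¼ - 4 = -45/4 - 4 = -61/4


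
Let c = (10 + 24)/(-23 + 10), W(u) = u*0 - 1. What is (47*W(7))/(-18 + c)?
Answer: 611/268 ≈ 2.2799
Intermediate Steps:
W(u) = -1 (W(u) = 0 - 1 = -1)
c = -34/13 (c = 34/(-13) = 34*(-1/13) = -34/13 ≈ -2.6154)
(47*W(7))/(-18 + c) = (47*(-1))/(-18 - 34/13) = -47/(-268/13) = -47*(-13/268) = 611/268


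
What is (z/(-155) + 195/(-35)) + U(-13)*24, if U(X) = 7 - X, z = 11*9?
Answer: 514062/1085 ≈ 473.79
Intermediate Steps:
z = 99
(z/(-155) + 195/(-35)) + U(-13)*24 = (99/(-155) + 195/(-35)) + (7 - 1*(-13))*24 = (99*(-1/155) + 195*(-1/35)) + (7 + 13)*24 = (-99/155 - 39/7) + 20*24 = -6738/1085 + 480 = 514062/1085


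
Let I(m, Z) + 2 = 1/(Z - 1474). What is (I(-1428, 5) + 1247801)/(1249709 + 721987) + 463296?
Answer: 670951146535117/1448210712 ≈ 4.6330e+5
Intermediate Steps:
I(m, Z) = -2 + 1/(-1474 + Z) (I(m, Z) = -2 + 1/(Z - 1474) = -2 + 1/(-1474 + Z))
(I(-1428, 5) + 1247801)/(1249709 + 721987) + 463296 = ((2949 - 2*5)/(-1474 + 5) + 1247801)/(1249709 + 721987) + 463296 = ((2949 - 10)/(-1469) + 1247801)/1971696 + 463296 = (-1/1469*2939 + 1247801)*(1/1971696) + 463296 = (-2939/1469 + 1247801)*(1/1971696) + 463296 = (1833016730/1469)*(1/1971696) + 463296 = 916508365/1448210712 + 463296 = 670951146535117/1448210712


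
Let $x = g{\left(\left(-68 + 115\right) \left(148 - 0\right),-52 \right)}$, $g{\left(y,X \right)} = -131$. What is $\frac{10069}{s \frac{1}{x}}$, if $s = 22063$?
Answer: $- \frac{1319039}{22063} \approx -59.785$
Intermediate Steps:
$x = -131$
$\frac{10069}{s \frac{1}{x}} = \frac{10069}{22063 \frac{1}{-131}} = \frac{10069}{22063 \left(- \frac{1}{131}\right)} = \frac{10069}{- \frac{22063}{131}} = 10069 \left(- \frac{131}{22063}\right) = - \frac{1319039}{22063}$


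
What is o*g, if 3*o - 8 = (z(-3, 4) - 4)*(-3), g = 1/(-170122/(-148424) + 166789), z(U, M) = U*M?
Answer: 4155872/37133490987 ≈ 0.00011192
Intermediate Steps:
z(U, M) = M*U
g = 74212/12377830329 (g = 1/(-170122*(-1/148424) + 166789) = 1/(85061/74212 + 166789) = 1/(12377830329/74212) = 74212/12377830329 ≈ 5.9956e-6)
o = 56/3 (o = 8/3 + ((4*(-3) - 4)*(-3))/3 = 8/3 + ((-12 - 4)*(-3))/3 = 8/3 + (-16*(-3))/3 = 8/3 + (⅓)*48 = 8/3 + 16 = 56/3 ≈ 18.667)
o*g = (56/3)*(74212/12377830329) = 4155872/37133490987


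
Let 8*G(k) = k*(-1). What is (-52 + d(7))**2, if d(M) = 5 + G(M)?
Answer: 146689/64 ≈ 2292.0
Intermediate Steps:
G(k) = -k/8 (G(k) = (k*(-1))/8 = (-k)/8 = -k/8)
d(M) = 5 - M/8
(-52 + d(7))**2 = (-52 + (5 - 1/8*7))**2 = (-52 + (5 - 7/8))**2 = (-52 + 33/8)**2 = (-383/8)**2 = 146689/64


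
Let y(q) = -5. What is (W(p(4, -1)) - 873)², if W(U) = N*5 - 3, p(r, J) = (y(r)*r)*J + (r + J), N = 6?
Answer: 715716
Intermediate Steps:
p(r, J) = J + r - 5*J*r (p(r, J) = (-5*r)*J + (r + J) = -5*J*r + (J + r) = J + r - 5*J*r)
W(U) = 27 (W(U) = 6*5 - 3 = 30 - 3 = 27)
(W(p(4, -1)) - 873)² = (27 - 873)² = (-846)² = 715716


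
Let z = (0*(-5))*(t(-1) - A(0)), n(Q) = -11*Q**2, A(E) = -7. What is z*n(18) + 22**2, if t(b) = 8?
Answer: 484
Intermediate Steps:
z = 0 (z = (0*(-5))*(8 - 1*(-7)) = 0*(8 + 7) = 0*15 = 0)
z*n(18) + 22**2 = 0*(-11*18**2) + 22**2 = 0*(-11*324) + 484 = 0*(-3564) + 484 = 0 + 484 = 484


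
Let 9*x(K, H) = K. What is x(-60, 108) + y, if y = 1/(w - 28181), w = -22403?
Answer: -1011683/151752 ≈ -6.6667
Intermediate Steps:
x(K, H) = K/9
y = -1/50584 (y = 1/(-22403 - 28181) = 1/(-50584) = -1/50584 ≈ -1.9769e-5)
x(-60, 108) + y = (⅑)*(-60) - 1/50584 = -20/3 - 1/50584 = -1011683/151752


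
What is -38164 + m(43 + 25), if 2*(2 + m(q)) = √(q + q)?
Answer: -38166 + √34 ≈ -38160.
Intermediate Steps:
m(q) = -2 + √2*√q/2 (m(q) = -2 + √(q + q)/2 = -2 + √(2*q)/2 = -2 + (√2*√q)/2 = -2 + √2*√q/2)
-38164 + m(43 + 25) = -38164 + (-2 + √2*√(43 + 25)/2) = -38164 + (-2 + √2*√68/2) = -38164 + (-2 + √2*(2*√17)/2) = -38164 + (-2 + √34) = -38166 + √34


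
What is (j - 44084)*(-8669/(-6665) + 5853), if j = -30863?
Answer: -2924350547558/6665 ≈ -4.3876e+8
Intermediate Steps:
(j - 44084)*(-8669/(-6665) + 5853) = (-30863 - 44084)*(-8669/(-6665) + 5853) = -74947*(-8669*(-1/6665) + 5853) = -74947*(8669/6665 + 5853) = -74947*39018914/6665 = -2924350547558/6665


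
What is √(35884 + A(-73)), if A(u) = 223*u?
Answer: √19605 ≈ 140.02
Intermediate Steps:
√(35884 + A(-73)) = √(35884 + 223*(-73)) = √(35884 - 16279) = √19605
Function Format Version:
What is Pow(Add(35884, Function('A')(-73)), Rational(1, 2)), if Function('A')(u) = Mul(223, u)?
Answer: Pow(19605, Rational(1, 2)) ≈ 140.02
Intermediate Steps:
Pow(Add(35884, Function('A')(-73)), Rational(1, 2)) = Pow(Add(35884, Mul(223, -73)), Rational(1, 2)) = Pow(Add(35884, -16279), Rational(1, 2)) = Pow(19605, Rational(1, 2))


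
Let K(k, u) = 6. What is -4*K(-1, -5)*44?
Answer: -1056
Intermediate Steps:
-4*K(-1, -5)*44 = -4*6*44 = -24*44 = -1056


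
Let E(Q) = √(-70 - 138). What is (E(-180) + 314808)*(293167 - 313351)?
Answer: -6354084672 - 80736*I*√13 ≈ -6.3541e+9 - 2.911e+5*I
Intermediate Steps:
E(Q) = 4*I*√13 (E(Q) = √(-208) = 4*I*√13)
(E(-180) + 314808)*(293167 - 313351) = (4*I*√13 + 314808)*(293167 - 313351) = (314808 + 4*I*√13)*(-20184) = -6354084672 - 80736*I*√13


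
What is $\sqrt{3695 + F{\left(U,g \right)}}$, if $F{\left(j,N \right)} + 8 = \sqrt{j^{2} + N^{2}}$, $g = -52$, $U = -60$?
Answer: $\sqrt{3687 + 4 \sqrt{394}} \approx 61.371$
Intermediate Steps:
$F{\left(j,N \right)} = -8 + \sqrt{N^{2} + j^{2}}$ ($F{\left(j,N \right)} = -8 + \sqrt{j^{2} + N^{2}} = -8 + \sqrt{N^{2} + j^{2}}$)
$\sqrt{3695 + F{\left(U,g \right)}} = \sqrt{3695 - \left(8 - \sqrt{\left(-52\right)^{2} + \left(-60\right)^{2}}\right)} = \sqrt{3695 - \left(8 - \sqrt{2704 + 3600}\right)} = \sqrt{3695 - \left(8 - \sqrt{6304}\right)} = \sqrt{3695 - \left(8 - 4 \sqrt{394}\right)} = \sqrt{3687 + 4 \sqrt{394}}$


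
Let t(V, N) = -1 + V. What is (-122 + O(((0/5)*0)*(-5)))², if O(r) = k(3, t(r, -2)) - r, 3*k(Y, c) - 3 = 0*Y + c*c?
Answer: 131044/9 ≈ 14560.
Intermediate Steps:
k(Y, c) = 1 + c²/3 (k(Y, c) = 1 + (0*Y + c*c)/3 = 1 + (0 + c²)/3 = 1 + c²/3)
O(r) = 1 - r + (-1 + r)²/3 (O(r) = (1 + (-1 + r)²/3) - r = 1 - r + (-1 + r)²/3)
(-122 + O(((0/5)*0)*(-5)))² = (-122 + (4/3 - 5*(0/5)*0*(-5)/3 + (((0/5)*0)*(-5))²/3))² = (-122 + (4/3 - 5*(0*(⅕))*0*(-5)/3 + (((0*(⅕))*0)*(-5))²/3))² = (-122 + (4/3 - 5*0*0*(-5)/3 + ((0*0)*(-5))²/3))² = (-122 + (4/3 - 0*(-5) + (0*(-5))²/3))² = (-122 + (4/3 - 5/3*0 + (⅓)*0²))² = (-122 + (4/3 + 0 + (⅓)*0))² = (-122 + (4/3 + 0 + 0))² = (-122 + 4/3)² = (-362/3)² = 131044/9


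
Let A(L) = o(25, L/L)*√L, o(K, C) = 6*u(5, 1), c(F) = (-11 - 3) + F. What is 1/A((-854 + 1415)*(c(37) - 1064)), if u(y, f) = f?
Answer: -I*√64889/1168002 ≈ -0.00021809*I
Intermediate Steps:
c(F) = -14 + F
o(K, C) = 6 (o(K, C) = 6*1 = 6)
A(L) = 6*√L
1/A((-854 + 1415)*(c(37) - 1064)) = 1/(6*√((-854 + 1415)*((-14 + 37) - 1064))) = 1/(6*√(561*(23 - 1064))) = 1/(6*√(561*(-1041))) = 1/(6*√(-584001)) = 1/(6*(3*I*√64889)) = 1/(18*I*√64889) = -I*√64889/1168002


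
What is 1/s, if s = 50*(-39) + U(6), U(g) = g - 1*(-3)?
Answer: -1/1941 ≈ -0.00051520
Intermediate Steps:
U(g) = 3 + g (U(g) = g + 3 = 3 + g)
s = -1941 (s = 50*(-39) + (3 + 6) = -1950 + 9 = -1941)
1/s = 1/(-1941) = -1/1941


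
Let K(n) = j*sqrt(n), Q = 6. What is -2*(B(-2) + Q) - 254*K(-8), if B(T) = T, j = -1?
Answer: -8 + 508*I*sqrt(2) ≈ -8.0 + 718.42*I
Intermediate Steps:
K(n) = -sqrt(n)
-2*(B(-2) + Q) - 254*K(-8) = -2*(-2 + 6) - (-254)*sqrt(-8) = -2*4 - (-254)*2*I*sqrt(2) = -8 - (-508)*I*sqrt(2) = -8 + 508*I*sqrt(2)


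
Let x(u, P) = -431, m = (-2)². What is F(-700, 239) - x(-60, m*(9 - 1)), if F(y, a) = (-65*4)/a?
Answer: 102749/239 ≈ 429.91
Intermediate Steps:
m = 4
F(y, a) = -260/a
F(-700, 239) - x(-60, m*(9 - 1)) = -260/239 - 1*(-431) = -260*1/239 + 431 = -260/239 + 431 = 102749/239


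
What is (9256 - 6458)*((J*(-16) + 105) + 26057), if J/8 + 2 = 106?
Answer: 35954300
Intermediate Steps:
J = 832 (J = -16 + 8*106 = -16 + 848 = 832)
(9256 - 6458)*((J*(-16) + 105) + 26057) = (9256 - 6458)*((832*(-16) + 105) + 26057) = 2798*((-13312 + 105) + 26057) = 2798*(-13207 + 26057) = 2798*12850 = 35954300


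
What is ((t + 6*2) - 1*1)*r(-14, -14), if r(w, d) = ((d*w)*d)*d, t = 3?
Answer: 537824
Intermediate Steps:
r(w, d) = w*d**3 (r(w, d) = (w*d**2)*d = w*d**3)
((t + 6*2) - 1*1)*r(-14, -14) = ((3 + 6*2) - 1*1)*(-14*(-14)**3) = ((3 + 12) - 1)*(-14*(-2744)) = (15 - 1)*38416 = 14*38416 = 537824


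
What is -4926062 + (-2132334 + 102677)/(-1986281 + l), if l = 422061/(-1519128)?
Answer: -4954657591408462234/1005805168343 ≈ -4.9261e+6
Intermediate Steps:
l = -140687/506376 (l = 422061*(-1/1519128) = -140687/506376 ≈ -0.27783)
-4926062 + (-2132334 + 102677)/(-1986281 + l) = -4926062 + (-2132334 + 102677)/(-1986281 - 140687/506376) = -4926062 - 2029657/(-1005805168343/506376) = -4926062 - 2029657*(-506376/1005805168343) = -4926062 + 1027769593032/1005805168343 = -4954657591408462234/1005805168343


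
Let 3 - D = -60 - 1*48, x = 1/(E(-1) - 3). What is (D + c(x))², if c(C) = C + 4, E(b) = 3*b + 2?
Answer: 210681/16 ≈ 13168.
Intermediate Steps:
E(b) = 2 + 3*b
x = -¼ (x = 1/((2 + 3*(-1)) - 3) = 1/((2 - 3) - 3) = 1/(-1 - 3) = 1/(-4) = -¼ ≈ -0.25000)
c(C) = 4 + C
D = 111 (D = 3 - (-60 - 1*48) = 3 - (-60 - 48) = 3 - 1*(-108) = 3 + 108 = 111)
(D + c(x))² = (111 + (4 - ¼))² = (111 + 15/4)² = (459/4)² = 210681/16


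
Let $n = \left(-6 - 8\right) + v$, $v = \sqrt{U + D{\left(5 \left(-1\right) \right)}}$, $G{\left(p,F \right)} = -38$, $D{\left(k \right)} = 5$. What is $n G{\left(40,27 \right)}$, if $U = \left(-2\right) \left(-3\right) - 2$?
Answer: $418$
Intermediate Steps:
$U = 4$ ($U = 6 - 2 = 4$)
$v = 3$ ($v = \sqrt{4 + 5} = \sqrt{9} = 3$)
$n = -11$ ($n = \left(-6 - 8\right) + 3 = -14 + 3 = -11$)
$n G{\left(40,27 \right)} = \left(-11\right) \left(-38\right) = 418$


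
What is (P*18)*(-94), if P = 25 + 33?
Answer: -98136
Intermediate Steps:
P = 58
(P*18)*(-94) = (58*18)*(-94) = 1044*(-94) = -98136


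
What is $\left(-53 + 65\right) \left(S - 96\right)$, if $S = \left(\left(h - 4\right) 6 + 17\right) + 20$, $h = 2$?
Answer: $-852$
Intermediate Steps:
$S = 25$ ($S = \left(\left(2 - 4\right) 6 + 17\right) + 20 = \left(\left(-2\right) 6 + 17\right) + 20 = \left(-12 + 17\right) + 20 = 5 + 20 = 25$)
$\left(-53 + 65\right) \left(S - 96\right) = \left(-53 + 65\right) \left(25 - 96\right) = 12 \left(-71\right) = -852$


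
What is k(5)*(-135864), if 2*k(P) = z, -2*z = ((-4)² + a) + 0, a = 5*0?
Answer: 543456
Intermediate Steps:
a = 0
z = -8 (z = -(((-4)² + 0) + 0)/2 = -((16 + 0) + 0)/2 = -(16 + 0)/2 = -½*16 = -8)
k(P) = -4 (k(P) = (½)*(-8) = -4)
k(5)*(-135864) = -4*(-135864) = 543456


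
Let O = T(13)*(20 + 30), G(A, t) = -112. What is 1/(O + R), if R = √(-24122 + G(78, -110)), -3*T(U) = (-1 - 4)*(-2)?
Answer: -750/234053 - 9*I*√24234/468106 ≈ -0.0032044 - 0.002993*I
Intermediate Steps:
T(U) = -10/3 (T(U) = -(-1 - 4)*(-2)/3 = -(-5)*(-2)/3 = -⅓*10 = -10/3)
O = -500/3 (O = -10*(20 + 30)/3 = -10/3*50 = -500/3 ≈ -166.67)
R = I*√24234 (R = √(-24122 - 112) = √(-24234) = I*√24234 ≈ 155.67*I)
1/(O + R) = 1/(-500/3 + I*√24234)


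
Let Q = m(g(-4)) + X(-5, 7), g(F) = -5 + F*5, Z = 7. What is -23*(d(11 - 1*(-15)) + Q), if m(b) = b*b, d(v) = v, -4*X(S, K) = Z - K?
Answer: -14973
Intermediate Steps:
X(S, K) = -7/4 + K/4 (X(S, K) = -(7 - K)/4 = -7/4 + K/4)
g(F) = -5 + 5*F
m(b) = b²
Q = 625 (Q = (-5 + 5*(-4))² + (-7/4 + (¼)*7) = (-5 - 20)² + (-7/4 + 7/4) = (-25)² + 0 = 625 + 0 = 625)
-23*(d(11 - 1*(-15)) + Q) = -23*((11 - 1*(-15)) + 625) = -23*((11 + 15) + 625) = -23*(26 + 625) = -23*651 = -14973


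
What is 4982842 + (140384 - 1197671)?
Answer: 3925555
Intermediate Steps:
4982842 + (140384 - 1197671) = 4982842 - 1057287 = 3925555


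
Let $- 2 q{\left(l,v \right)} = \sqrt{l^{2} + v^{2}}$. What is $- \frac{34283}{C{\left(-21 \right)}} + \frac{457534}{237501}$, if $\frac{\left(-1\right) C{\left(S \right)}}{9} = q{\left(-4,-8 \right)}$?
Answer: $\frac{41594}{21591} - \frac{34283 \sqrt{5}}{90} \approx -849.84$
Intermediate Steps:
$q{\left(l,v \right)} = - \frac{\sqrt{l^{2} + v^{2}}}{2}$
$C{\left(S \right)} = 18 \sqrt{5}$ ($C{\left(S \right)} = - 9 \left(- \frac{\sqrt{\left(-4\right)^{2} + \left(-8\right)^{2}}}{2}\right) = - 9 \left(- \frac{\sqrt{16 + 64}}{2}\right) = - 9 \left(- \frac{\sqrt{80}}{2}\right) = - 9 \left(- \frac{4 \sqrt{5}}{2}\right) = - 9 \left(- 2 \sqrt{5}\right) = 18 \sqrt{5}$)
$- \frac{34283}{C{\left(-21 \right)}} + \frac{457534}{237501} = - \frac{34283}{18 \sqrt{5}} + \frac{457534}{237501} = - 34283 \frac{\sqrt{5}}{90} + 457534 \cdot \frac{1}{237501} = - \frac{34283 \sqrt{5}}{90} + \frac{41594}{21591} = \frac{41594}{21591} - \frac{34283 \sqrt{5}}{90}$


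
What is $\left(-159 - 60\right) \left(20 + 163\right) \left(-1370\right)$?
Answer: $54905490$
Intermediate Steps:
$\left(-159 - 60\right) \left(20 + 163\right) \left(-1370\right) = \left(-219\right) 183 \left(-1370\right) = \left(-40077\right) \left(-1370\right) = 54905490$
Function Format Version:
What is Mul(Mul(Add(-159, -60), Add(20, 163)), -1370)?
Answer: 54905490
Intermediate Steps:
Mul(Mul(Add(-159, -60), Add(20, 163)), -1370) = Mul(Mul(-219, 183), -1370) = Mul(-40077, -1370) = 54905490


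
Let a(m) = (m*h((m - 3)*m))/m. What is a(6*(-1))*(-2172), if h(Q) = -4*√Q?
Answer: 26064*√6 ≈ 63844.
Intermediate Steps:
a(m) = -4*√(m*(-3 + m)) (a(m) = (m*(-4*√(m*(m - 3))))/m = (m*(-4*√(m*(-3 + m))))/m = (-4*m*√(m*(-3 + m)))/m = -4*√(m*(-3 + m)))
a(6*(-1))*(-2172) = -4*√54*(-2172) = -4*3*√6*(-2172) = -12*√6*(-2172) = 26064*√6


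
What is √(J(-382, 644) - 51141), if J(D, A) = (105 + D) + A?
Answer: I*√50774 ≈ 225.33*I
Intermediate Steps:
J(D, A) = 105 + A + D
√(J(-382, 644) - 51141) = √((105 + 644 - 382) - 51141) = √(367 - 51141) = √(-50774) = I*√50774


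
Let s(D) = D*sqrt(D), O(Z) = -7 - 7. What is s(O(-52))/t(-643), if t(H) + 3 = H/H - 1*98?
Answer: 7*I*sqrt(14)/50 ≈ 0.52383*I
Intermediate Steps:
O(Z) = -14
t(H) = -100 (t(H) = -3 + (H/H - 1*98) = -3 + (1 - 98) = -3 - 97 = -100)
s(D) = D**(3/2)
s(O(-52))/t(-643) = (-14)**(3/2)/(-100) = -14*I*sqrt(14)*(-1/100) = 7*I*sqrt(14)/50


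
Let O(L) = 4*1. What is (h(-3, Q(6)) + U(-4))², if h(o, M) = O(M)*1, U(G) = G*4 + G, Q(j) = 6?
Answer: 256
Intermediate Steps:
O(L) = 4
U(G) = 5*G (U(G) = 4*G + G = 5*G)
h(o, M) = 4 (h(o, M) = 4*1 = 4)
(h(-3, Q(6)) + U(-4))² = (4 + 5*(-4))² = (4 - 20)² = (-16)² = 256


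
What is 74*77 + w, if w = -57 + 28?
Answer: 5669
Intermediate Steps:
w = -29
74*77 + w = 74*77 - 29 = 5698 - 29 = 5669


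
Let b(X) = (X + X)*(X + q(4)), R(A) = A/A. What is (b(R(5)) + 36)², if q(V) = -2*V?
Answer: 484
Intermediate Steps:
R(A) = 1
b(X) = 2*X*(-8 + X) (b(X) = (X + X)*(X - 2*4) = (2*X)*(X - 8) = (2*X)*(-8 + X) = 2*X*(-8 + X))
(b(R(5)) + 36)² = (2*1*(-8 + 1) + 36)² = (2*1*(-7) + 36)² = (-14 + 36)² = 22² = 484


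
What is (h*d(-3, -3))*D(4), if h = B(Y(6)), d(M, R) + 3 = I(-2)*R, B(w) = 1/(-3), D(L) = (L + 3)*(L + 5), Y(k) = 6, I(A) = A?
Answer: -63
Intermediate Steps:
D(L) = (3 + L)*(5 + L)
B(w) = -1/3
d(M, R) = -3 - 2*R
h = -1/3 ≈ -0.33333
(h*d(-3, -3))*D(4) = (-(-3 - 2*(-3))/3)*(15 + 4**2 + 8*4) = (-(-3 + 6)/3)*(15 + 16 + 32) = -1/3*3*63 = -1*63 = -63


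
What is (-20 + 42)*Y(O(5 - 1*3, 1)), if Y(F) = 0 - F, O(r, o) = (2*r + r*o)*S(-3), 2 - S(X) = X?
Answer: -660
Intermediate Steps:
S(X) = 2 - X
O(r, o) = 10*r + 5*o*r (O(r, o) = (2*r + r*o)*(2 - 1*(-3)) = (2*r + o*r)*(2 + 3) = (2*r + o*r)*5 = 10*r + 5*o*r)
Y(F) = -F
(-20 + 42)*Y(O(5 - 1*3, 1)) = (-20 + 42)*(-5*(5 - 1*3)*(2 + 1)) = 22*(-5*(5 - 3)*3) = 22*(-5*2*3) = 22*(-1*30) = 22*(-30) = -660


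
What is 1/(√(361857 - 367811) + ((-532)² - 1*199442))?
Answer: 41791/3492978339 - I*√5954/6985956678 ≈ 1.1964e-5 - 1.1045e-8*I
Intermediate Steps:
1/(√(361857 - 367811) + ((-532)² - 1*199442)) = 1/(√(-5954) + (283024 - 199442)) = 1/(I*√5954 + 83582) = 1/(83582 + I*√5954)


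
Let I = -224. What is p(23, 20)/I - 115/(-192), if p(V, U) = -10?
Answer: 865/1344 ≈ 0.64360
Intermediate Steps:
p(23, 20)/I - 115/(-192) = -10/(-224) - 115/(-192) = -10*(-1/224) - 115*(-1/192) = 5/112 + 115/192 = 865/1344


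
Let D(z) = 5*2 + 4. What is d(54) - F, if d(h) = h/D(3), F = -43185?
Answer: 302322/7 ≈ 43189.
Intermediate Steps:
D(z) = 14 (D(z) = 10 + 4 = 14)
d(h) = h/14
d(54) - F = (1/14)*54 - 1*(-43185) = 27/7 + 43185 = 302322/7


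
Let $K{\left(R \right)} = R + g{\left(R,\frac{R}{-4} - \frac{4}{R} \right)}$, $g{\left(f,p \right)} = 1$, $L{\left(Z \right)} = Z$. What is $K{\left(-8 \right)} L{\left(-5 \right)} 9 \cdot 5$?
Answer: $1575$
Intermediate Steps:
$K{\left(R \right)} = 1 + R$ ($K{\left(R \right)} = R + 1 = 1 + R$)
$K{\left(-8 \right)} L{\left(-5 \right)} 9 \cdot 5 = \left(1 - 8\right) \left(-5\right) 9 \cdot 5 = \left(-7\right) \left(-5\right) 45 = 35 \cdot 45 = 1575$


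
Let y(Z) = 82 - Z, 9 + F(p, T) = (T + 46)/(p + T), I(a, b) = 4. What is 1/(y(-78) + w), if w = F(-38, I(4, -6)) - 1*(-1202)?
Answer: 17/22976 ≈ 0.00073990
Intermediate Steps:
F(p, T) = -9 + (46 + T)/(T + p) (F(p, T) = -9 + (T + 46)/(p + T) = -9 + (46 + T)/(T + p))
w = 20256/17 (w = (46 - 9*(-38) - 8*4)/(4 - 38) - 1*(-1202) = (46 + 342 - 32)/(-34) + 1202 = -1/34*356 + 1202 = -178/17 + 1202 = 20256/17 ≈ 1191.5)
1/(y(-78) + w) = 1/((82 - 1*(-78)) + 20256/17) = 1/((82 + 78) + 20256/17) = 1/(160 + 20256/17) = 1/(22976/17) = 17/22976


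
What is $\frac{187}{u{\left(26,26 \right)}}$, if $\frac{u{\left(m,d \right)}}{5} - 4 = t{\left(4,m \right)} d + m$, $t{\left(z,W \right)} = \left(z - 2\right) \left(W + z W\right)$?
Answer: $\frac{187}{33950} \approx 0.0055081$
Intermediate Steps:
$t{\left(z,W \right)} = \left(-2 + z\right) \left(W + W z\right)$
$u{\left(m,d \right)} = 20 + 5 m + 50 d m$ ($u{\left(m,d \right)} = 20 + 5 \left(m \left(-2 + 4^{2} - 4\right) d + m\right) = 20 + 5 \left(m \left(-2 + 16 - 4\right) d + m\right) = 20 + 5 \left(m 10 d + m\right) = 20 + 5 \left(10 m d + m\right) = 20 + 5 \left(10 d m + m\right) = 20 + 5 \left(m + 10 d m\right) = 20 + \left(5 m + 50 d m\right) = 20 + 5 m + 50 d m$)
$\frac{187}{u{\left(26,26 \right)}} = \frac{187}{20 + 5 \cdot 26 + 50 \cdot 26 \cdot 26} = \frac{187}{20 + 130 + 33800} = \frac{187}{33950}$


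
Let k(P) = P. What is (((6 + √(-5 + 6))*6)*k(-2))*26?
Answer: -2184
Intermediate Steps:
(((6 + √(-5 + 6))*6)*k(-2))*26 = (((6 + √(-5 + 6))*6)*(-2))*26 = (((6 + √1)*6)*(-2))*26 = (((6 + 1)*6)*(-2))*26 = ((7*6)*(-2))*26 = (42*(-2))*26 = -84*26 = -2184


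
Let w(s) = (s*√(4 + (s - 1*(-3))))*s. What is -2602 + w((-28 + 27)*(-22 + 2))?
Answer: -2602 + 1200*√3 ≈ -523.54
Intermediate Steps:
w(s) = s²*√(7 + s) (w(s) = (s*√(4 + (s + 3)))*s = (s*√(4 + (3 + s)))*s = (s*√(7 + s))*s = s²*√(7 + s))
-2602 + w((-28 + 27)*(-22 + 2)) = -2602 + ((-28 + 27)*(-22 + 2))²*√(7 + (-28 + 27)*(-22 + 2)) = -2602 + (-1*(-20))²*√(7 - 1*(-20)) = -2602 + 20²*√(7 + 20) = -2602 + 400*√27 = -2602 + 400*(3*√3) = -2602 + 1200*√3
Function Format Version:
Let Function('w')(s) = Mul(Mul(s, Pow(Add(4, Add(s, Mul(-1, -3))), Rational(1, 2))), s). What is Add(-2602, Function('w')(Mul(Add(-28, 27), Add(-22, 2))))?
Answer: Add(-2602, Mul(1200, Pow(3, Rational(1, 2)))) ≈ -523.54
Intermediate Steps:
Function('w')(s) = Mul(Pow(s, 2), Pow(Add(7, s), Rational(1, 2))) (Function('w')(s) = Mul(Mul(s, Pow(Add(4, Add(s, 3)), Rational(1, 2))), s) = Mul(Mul(s, Pow(Add(4, Add(3, s)), Rational(1, 2))), s) = Mul(Mul(s, Pow(Add(7, s), Rational(1, 2))), s) = Mul(Pow(s, 2), Pow(Add(7, s), Rational(1, 2))))
Add(-2602, Function('w')(Mul(Add(-28, 27), Add(-22, 2)))) = Add(-2602, Mul(Pow(Mul(Add(-28, 27), Add(-22, 2)), 2), Pow(Add(7, Mul(Add(-28, 27), Add(-22, 2))), Rational(1, 2)))) = Add(-2602, Mul(Pow(Mul(-1, -20), 2), Pow(Add(7, Mul(-1, -20)), Rational(1, 2)))) = Add(-2602, Mul(Pow(20, 2), Pow(Add(7, 20), Rational(1, 2)))) = Add(-2602, Mul(400, Pow(27, Rational(1, 2)))) = Add(-2602, Mul(400, Mul(3, Pow(3, Rational(1, 2))))) = Add(-2602, Mul(1200, Pow(3, Rational(1, 2))))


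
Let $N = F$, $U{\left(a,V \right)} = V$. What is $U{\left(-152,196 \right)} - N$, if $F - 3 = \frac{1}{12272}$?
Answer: $\frac{2368495}{12272} \approx 193.0$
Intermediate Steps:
$F = \frac{36817}{12272}$ ($F = 3 + \frac{1}{12272} = \frac{36817}{12272} \approx 3.0001$)
$N = \frac{36817}{12272} \approx 3.0001$
$U{\left(-152,196 \right)} - N = 196 - \frac{36817}{12272} = \frac{2368495}{12272}$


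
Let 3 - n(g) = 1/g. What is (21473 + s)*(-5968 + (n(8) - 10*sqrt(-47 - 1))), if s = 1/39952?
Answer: -40939335142137/319616 - 4289446485*I*sqrt(3)/4994 ≈ -1.2809e+8 - 1.4877e+6*I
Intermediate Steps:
n(g) = 3 - 1/g
s = 1/39952 ≈ 2.5030e-5
(21473 + s)*(-5968 + (n(8) - 10*sqrt(-47 - 1))) = (21473 + 1/39952)*(-5968 + ((3 - 1/8) - 10*sqrt(-47 - 1))) = 857889297*(-5968 + ((3 - 1*1/8) - 40*I*sqrt(3)))/39952 = 857889297*(-5968 + ((3 - 1/8) - 40*I*sqrt(3)))/39952 = 857889297*(-5968 + (23/8 - 40*I*sqrt(3)))/39952 = 857889297*(-47721/8 - 40*I*sqrt(3))/39952 = -40939335142137/319616 - 4289446485*I*sqrt(3)/4994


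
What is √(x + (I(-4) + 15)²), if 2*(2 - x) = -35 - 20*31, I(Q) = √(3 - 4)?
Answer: √(2214 + 120*I)/2 ≈ 23.535 + 0.63734*I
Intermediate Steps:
I(Q) = I (I(Q) = √(-1) = I)
x = 659/2 (x = 2 - (-35 - 20*31)/2 = 2 - (-35 - 620)/2 = 2 - ½*(-655) = 2 + 655/2 = 659/2 ≈ 329.50)
√(x + (I(-4) + 15)²) = √(659/2 + (I + 15)²) = √(659/2 + (15 + I)²)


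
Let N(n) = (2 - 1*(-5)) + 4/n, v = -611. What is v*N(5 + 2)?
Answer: -32383/7 ≈ -4626.1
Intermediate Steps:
N(n) = 7 + 4/n (N(n) = (2 + 5) + 4/n = 7 + 4/n)
v*N(5 + 2) = -611*(7 + 4/(5 + 2)) = -611*(7 + 4/7) = -611*53/7 = -32383/7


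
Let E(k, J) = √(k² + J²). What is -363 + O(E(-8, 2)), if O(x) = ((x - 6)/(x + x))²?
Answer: -363 + (3 - √17)²/68 ≈ -362.98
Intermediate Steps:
E(k, J) = √(J² + k²)
O(x) = (-6 + x)²/(4*x²) (O(x) = ((-6 + x)/((2*x)))² = ((-6 + x)*(1/(2*x)))² = ((-6 + x)/(2*x))² = (-6 + x)²/(4*x²))
-363 + O(E(-8, 2)) = -363 + (-6 + √(2² + (-8)²))²/(4*(√(2² + (-8)²))²) = -363 + (-6 + √(4 + 64))²/(4*(√(4 + 64))²) = -363 + (-6 + √68)²/(4*(√68)²) = -363 + (-6 + 2*√17)²/(4*(2*√17)²) = -363 + (¼)*(1/68)*(-6 + 2*√17)² = -363 + (-6 + 2*√17)²/272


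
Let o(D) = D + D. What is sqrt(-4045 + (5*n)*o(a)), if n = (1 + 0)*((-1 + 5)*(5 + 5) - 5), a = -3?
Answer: I*sqrt(5095) ≈ 71.379*I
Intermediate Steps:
o(D) = 2*D
n = 35 (n = 1*(4*10 - 5) = 1*(40 - 5) = 1*35 = 35)
sqrt(-4045 + (5*n)*o(a)) = sqrt(-4045 + (5*35)*(2*(-3))) = sqrt(-4045 + 175*(-6)) = sqrt(-4045 - 1050) = sqrt(-5095) = I*sqrt(5095)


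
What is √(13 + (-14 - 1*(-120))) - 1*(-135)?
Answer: 135 + √119 ≈ 145.91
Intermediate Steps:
√(13 + (-14 - 1*(-120))) - 1*(-135) = √(13 + (-14 + 120)) + 135 = √(13 + 106) + 135 = √119 + 135 = 135 + √119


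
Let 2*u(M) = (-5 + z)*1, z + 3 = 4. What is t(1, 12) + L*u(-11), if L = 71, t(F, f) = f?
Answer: -130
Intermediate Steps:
z = 1 (z = -3 + 4 = 1)
u(M) = -2 (u(M) = ((-5 + 1)*1)/2 = (-4*1)/2 = (½)*(-4) = -2)
t(1, 12) + L*u(-11) = 12 + 71*(-2) = 12 - 142 = -130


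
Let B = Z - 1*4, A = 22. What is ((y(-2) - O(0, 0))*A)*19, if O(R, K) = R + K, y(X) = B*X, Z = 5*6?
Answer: -21736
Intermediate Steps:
Z = 30
B = 26 (B = 30 - 1*4 = 30 - 4 = 26)
y(X) = 26*X
O(R, K) = K + R
((y(-2) - O(0, 0))*A)*19 = ((26*(-2) - (0 + 0))*22)*19 = ((-52 - 1*0)*22)*19 = ((-52 + 0)*22)*19 = -52*22*19 = -1144*19 = -21736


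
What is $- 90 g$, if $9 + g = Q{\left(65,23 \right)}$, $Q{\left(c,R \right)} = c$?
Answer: $-5040$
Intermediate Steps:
$g = 56$ ($g = -9 + 65 = 56$)
$- 90 g = \left(-90\right) 56 = -5040$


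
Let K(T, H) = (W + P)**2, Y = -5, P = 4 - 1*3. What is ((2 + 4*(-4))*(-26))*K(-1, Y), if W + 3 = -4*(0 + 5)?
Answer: 176176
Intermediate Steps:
W = -23 (W = -3 - 4*(0 + 5) = -3 - 4*5 = -3 - 20 = -23)
P = 1 (P = 4 - 3 = 1)
K(T, H) = 484 (K(T, H) = (-23 + 1)**2 = (-22)**2 = 484)
((2 + 4*(-4))*(-26))*K(-1, Y) = ((2 + 4*(-4))*(-26))*484 = ((2 - 16)*(-26))*484 = -14*(-26)*484 = 364*484 = 176176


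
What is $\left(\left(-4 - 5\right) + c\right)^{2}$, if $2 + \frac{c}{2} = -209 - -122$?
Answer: $34969$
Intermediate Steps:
$c = -178$ ($c = -4 + 2 \left(-209 - -122\right) = -4 + 2 \left(-209 + 122\right) = -4 + 2 \left(-87\right) = -4 - 174 = -178$)
$\left(\left(-4 - 5\right) + c\right)^{2} = \left(\left(-4 - 5\right) - 178\right)^{2} = \left(-9 - 178\right)^{2} = \left(-187\right)^{2} = 34969$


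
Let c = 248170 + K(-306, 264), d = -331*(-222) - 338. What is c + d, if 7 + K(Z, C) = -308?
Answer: 320999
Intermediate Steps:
K(Z, C) = -315 (K(Z, C) = -7 - 308 = -315)
d = 73144 (d = 73482 - 338 = 73144)
c = 247855 (c = 248170 - 315 = 247855)
c + d = 247855 + 73144 = 320999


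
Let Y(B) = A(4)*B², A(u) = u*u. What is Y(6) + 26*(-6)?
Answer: 420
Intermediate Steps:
A(u) = u²
Y(B) = 16*B² (Y(B) = 4²*B² = 16*B²)
Y(6) + 26*(-6) = 16*6² + 26*(-6) = 16*36 - 156 = 576 - 156 = 420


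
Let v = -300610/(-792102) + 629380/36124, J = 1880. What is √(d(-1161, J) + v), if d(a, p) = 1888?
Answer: √24381013448399942629218/3576736581 ≈ 43.656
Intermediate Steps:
v = 63674049050/3576736581 (v = -300610*(-1/792102) + 629380*(1/36124) = 150305/396051 + 157345/9031 = 63674049050/3576736581 ≈ 17.802)
√(d(-1161, J) + v) = √(1888 + 63674049050/3576736581) = √(6816552713978/3576736581) = √24381013448399942629218/3576736581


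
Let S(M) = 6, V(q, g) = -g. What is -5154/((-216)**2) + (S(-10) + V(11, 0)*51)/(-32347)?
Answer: -27832729/251530272 ≈ -0.11065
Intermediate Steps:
-5154/((-216)**2) + (S(-10) + V(11, 0)*51)/(-32347) = -5154/((-216)**2) + (6 - 1*0*51)/(-32347) = -5154/46656 + (6 + 0*51)*(-1/32347) = -5154*1/46656 + (6 + 0)*(-1/32347) = -859/7776 + 6*(-1/32347) = -859/7776 - 6/32347 = -27832729/251530272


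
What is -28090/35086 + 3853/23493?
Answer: -4950302/7776183 ≈ -0.63660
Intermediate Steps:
-28090/35086 + 3853/23493 = -28090*1/35086 + 3853*(1/23493) = -265/331 + 3853/23493 = -4950302/7776183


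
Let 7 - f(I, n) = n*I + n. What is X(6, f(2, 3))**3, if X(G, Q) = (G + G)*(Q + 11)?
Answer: 1259712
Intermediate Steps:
f(I, n) = 7 - n - I*n (f(I, n) = 7 - (n*I + n) = 7 - (I*n + n) = 7 - (n + I*n) = 7 + (-n - I*n) = 7 - n - I*n)
X(G, Q) = 2*G*(11 + Q) (X(G, Q) = (2*G)*(11 + Q) = 2*G*(11 + Q))
X(6, f(2, 3))**3 = (2*6*(11 + (7 - 1*3 - 1*2*3)))**3 = (2*6*(11 + (7 - 3 - 6)))**3 = (2*6*(11 - 2))**3 = (2*6*9)**3 = 108**3 = 1259712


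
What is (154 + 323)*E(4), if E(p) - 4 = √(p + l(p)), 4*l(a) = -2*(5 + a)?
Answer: 1908 + 477*I*√2/2 ≈ 1908.0 + 337.29*I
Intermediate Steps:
l(a) = -5/2 - a/2 (l(a) = (-2*(5 + a))/4 = (-10 - 2*a)/4 = -5/2 - a/2)
E(p) = 4 + √(-5/2 + p/2) (E(p) = 4 + √(p + (-5/2 - p/2)) = 4 + √(-5/2 + p/2))
(154 + 323)*E(4) = (154 + 323)*(4 + √(-10 + 2*4)/2) = 477*(4 + √(-10 + 8)/2) = 477*(4 + √(-2)/2) = 477*(4 + (I*√2)/2) = 477*(4 + I*√2/2) = 1908 + 477*I*√2/2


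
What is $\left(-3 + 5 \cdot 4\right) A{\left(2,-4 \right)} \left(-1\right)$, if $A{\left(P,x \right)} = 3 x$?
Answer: $204$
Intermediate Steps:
$\left(-3 + 5 \cdot 4\right) A{\left(2,-4 \right)} \left(-1\right) = \left(-3 + 5 \cdot 4\right) 3 \left(-4\right) \left(-1\right) = \left(-3 + 20\right) \left(-12\right) \left(-1\right) = 17 \left(-12\right) \left(-1\right) = \left(-204\right) \left(-1\right) = 204$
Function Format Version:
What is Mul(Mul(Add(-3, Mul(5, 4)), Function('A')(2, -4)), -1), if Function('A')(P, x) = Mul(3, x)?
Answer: 204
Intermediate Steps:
Mul(Mul(Add(-3, Mul(5, 4)), Function('A')(2, -4)), -1) = Mul(Mul(Add(-3, Mul(5, 4)), Mul(3, -4)), -1) = Mul(Mul(Add(-3, 20), -12), -1) = Mul(Mul(17, -12), -1) = Mul(-204, -1) = 204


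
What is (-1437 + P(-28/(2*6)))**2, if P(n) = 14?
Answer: 2024929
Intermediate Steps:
(-1437 + P(-28/(2*6)))**2 = (-1437 + 14)**2 = (-1423)**2 = 2024929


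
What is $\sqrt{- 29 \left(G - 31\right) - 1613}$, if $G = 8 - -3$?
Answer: $i \sqrt{1033} \approx 32.14 i$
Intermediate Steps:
$G = 11$ ($G = 8 + 3 = 11$)
$\sqrt{- 29 \left(G - 31\right) - 1613} = \sqrt{- 29 \left(11 - 31\right) - 1613} = \sqrt{\left(-29\right) \left(-20\right) - 1613} = \sqrt{580 - 1613} = \sqrt{-1033} = i \sqrt{1033}$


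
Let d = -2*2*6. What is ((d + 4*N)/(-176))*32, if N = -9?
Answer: 120/11 ≈ 10.909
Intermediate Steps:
d = -24 (d = -4*6 = -24)
((d + 4*N)/(-176))*32 = ((-24 + 4*(-9))/(-176))*32 = ((-24 - 36)*(-1/176))*32 = -60*(-1/176)*32 = (15/44)*32 = 120/11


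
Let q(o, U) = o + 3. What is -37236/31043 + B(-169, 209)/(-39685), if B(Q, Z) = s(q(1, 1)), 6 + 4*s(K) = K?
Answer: -2955390277/2463882910 ≈ -1.1995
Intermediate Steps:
q(o, U) = 3 + o
s(K) = -3/2 + K/4
B(Q, Z) = -½ (B(Q, Z) = -3/2 + (3 + 1)/4 = -3/2 + (¼)*4 = -3/2 + 1 = -½)
-37236/31043 + B(-169, 209)/(-39685) = -37236/31043 - ½/(-39685) = -37236*1/31043 - ½*(-1/39685) = -37236/31043 + 1/79370 = -2955390277/2463882910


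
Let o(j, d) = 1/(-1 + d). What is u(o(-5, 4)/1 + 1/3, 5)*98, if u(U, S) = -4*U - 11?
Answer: -4018/3 ≈ -1339.3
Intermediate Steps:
u(U, S) = -11 - 4*U
u(o(-5, 4)/1 + 1/3, 5)*98 = (-11 - 4*(1/((-1 + 4)*1) + 1/3))*98 = (-11 - 4*(1/3 + 1*(⅓)))*98 = (-11 - 4*((⅓)*1 + ⅓))*98 = (-11 - 4*(⅓ + ⅓))*98 = (-11 - 4*⅔)*98 = (-11 - 8/3)*98 = -41/3*98 = -4018/3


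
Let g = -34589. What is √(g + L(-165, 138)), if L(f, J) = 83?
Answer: 9*I*√426 ≈ 185.76*I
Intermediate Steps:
√(g + L(-165, 138)) = √(-34589 + 83) = √(-34506) = 9*I*√426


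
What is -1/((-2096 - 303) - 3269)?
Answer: 1/5668 ≈ 0.00017643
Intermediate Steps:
-1/((-2096 - 303) - 3269) = -1/(-2399 - 3269) = -1/(-5668) = -1*(-1/5668) = 1/5668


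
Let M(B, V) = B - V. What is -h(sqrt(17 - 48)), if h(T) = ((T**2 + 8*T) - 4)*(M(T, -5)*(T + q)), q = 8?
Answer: 3539 + 383*I*sqrt(31) ≈ 3539.0 + 2132.5*I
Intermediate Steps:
h(T) = (5 + T)*(8 + T)*(-4 + T**2 + 8*T) (h(T) = ((T**2 + 8*T) - 4)*((T - 1*(-5))*(T + 8)) = (-4 + T**2 + 8*T)*((T + 5)*(8 + T)) = (-4 + T**2 + 8*T)*((5 + T)*(8 + T)) = (5 + T)*(8 + T)*(-4 + T**2 + 8*T))
-h(sqrt(17 - 48)) = -(5 + sqrt(17 - 48))*(-32 + (sqrt(17 - 48))**3 + 16*(sqrt(17 - 48))**2 + 60*sqrt(17 - 48)) = -(5 + sqrt(-31))*(-32 + (sqrt(-31))**3 + 16*(sqrt(-31))**2 + 60*sqrt(-31)) = -(5 + I*sqrt(31))*(-32 + (I*sqrt(31))**3 + 16*(I*sqrt(31))**2 + 60*(I*sqrt(31))) = -(5 + I*sqrt(31))*(-32 - 31*I*sqrt(31) + 16*(-31) + 60*I*sqrt(31)) = -(5 + I*sqrt(31))*(-32 - 31*I*sqrt(31) - 496 + 60*I*sqrt(31)) = -(5 + I*sqrt(31))*(-528 + 29*I*sqrt(31)) = -(-528 + 29*I*sqrt(31))*(5 + I*sqrt(31))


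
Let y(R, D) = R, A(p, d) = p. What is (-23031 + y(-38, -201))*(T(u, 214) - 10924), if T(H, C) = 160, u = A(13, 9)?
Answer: 248314716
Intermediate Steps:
u = 13
(-23031 + y(-38, -201))*(T(u, 214) - 10924) = (-23031 - 38)*(160 - 10924) = -23069*(-10764) = 248314716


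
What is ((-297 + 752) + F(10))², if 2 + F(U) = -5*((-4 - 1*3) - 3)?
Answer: 253009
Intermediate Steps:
F(U) = 48 (F(U) = -2 - 5*((-4 - 1*3) - 3) = -2 - 5*((-4 - 3) - 3) = -2 - 5*(-7 - 3) = -2 - 5*(-10) = -2 + 50 = 48)
((-297 + 752) + F(10))² = ((-297 + 752) + 48)² = (455 + 48)² = 503² = 253009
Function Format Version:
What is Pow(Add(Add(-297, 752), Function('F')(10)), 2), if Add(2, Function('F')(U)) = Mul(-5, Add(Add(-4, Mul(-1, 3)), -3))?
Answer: 253009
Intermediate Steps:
Function('F')(U) = 48 (Function('F')(U) = Add(-2, Mul(-5, Add(Add(-4, Mul(-1, 3)), -3))) = Add(-2, Mul(-5, Add(Add(-4, -3), -3))) = Add(-2, Mul(-5, Add(-7, -3))) = Add(-2, Mul(-5, -10)) = Add(-2, 50) = 48)
Pow(Add(Add(-297, 752), Function('F')(10)), 2) = Pow(Add(Add(-297, 752), 48), 2) = Pow(Add(455, 48), 2) = Pow(503, 2) = 253009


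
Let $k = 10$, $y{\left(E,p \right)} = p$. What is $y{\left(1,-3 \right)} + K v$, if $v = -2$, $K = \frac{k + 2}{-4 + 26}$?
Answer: $- \frac{45}{11} \approx -4.0909$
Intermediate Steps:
$K = \frac{6}{11}$ ($K = \frac{10 + 2}{-4 + 26} = \frac{12}{22} = 12 \cdot \frac{1}{22} = \frac{6}{11} \approx 0.54545$)
$y{\left(1,-3 \right)} + K v = -3 + \frac{6}{11} \left(-2\right) = -3 - \frac{12}{11} = - \frac{45}{11}$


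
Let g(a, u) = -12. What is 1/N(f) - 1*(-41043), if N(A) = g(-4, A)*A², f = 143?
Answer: 10071459683/245388 ≈ 41043.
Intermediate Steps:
N(A) = -12*A²
1/N(f) - 1*(-41043) = 1/(-12*143²) - 1*(-41043) = 1/(-12*20449) + 41043 = 1/(-245388) + 41043 = -1/245388 + 41043 = 10071459683/245388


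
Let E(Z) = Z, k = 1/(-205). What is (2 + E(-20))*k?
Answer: 18/205 ≈ 0.087805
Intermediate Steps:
k = -1/205 ≈ -0.0048781
(2 + E(-20))*k = (2 - 20)*(-1/205) = -18*(-1/205) = 18/205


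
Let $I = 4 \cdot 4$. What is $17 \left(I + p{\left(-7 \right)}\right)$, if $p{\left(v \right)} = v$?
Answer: $153$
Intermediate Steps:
$I = 16$
$17 \left(I + p{\left(-7 \right)}\right) = 17 \left(16 - 7\right) = 17 \cdot 9 = 153$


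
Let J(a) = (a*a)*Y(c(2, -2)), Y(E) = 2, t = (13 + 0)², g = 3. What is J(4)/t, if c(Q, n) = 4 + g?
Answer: 32/169 ≈ 0.18935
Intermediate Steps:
t = 169 (t = 13² = 169)
c(Q, n) = 7 (c(Q, n) = 4 + 3 = 7)
J(a) = 2*a² (J(a) = (a*a)*2 = a²*2 = 2*a²)
J(4)/t = (2*4²)/169 = (2*16)/169 = (1/169)*32 = 32/169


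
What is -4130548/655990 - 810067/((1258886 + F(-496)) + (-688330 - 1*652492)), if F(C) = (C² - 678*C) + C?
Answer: -1298070570593/163955516640 ≈ -7.9172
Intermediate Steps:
F(C) = C² - 677*C
-4130548/655990 - 810067/((1258886 + F(-496)) + (-688330 - 1*652492)) = -4130548/655990 - 810067/((1258886 - 496*(-677 - 496)) + (-688330 - 1*652492)) = -4130548*1/655990 - 810067/((1258886 - 496*(-1173)) + (-688330 - 652492)) = -2065274/327995 - 810067/((1258886 + 581808) - 1340822) = -2065274/327995 - 810067/(1840694 - 1340822) = -2065274/327995 - 810067/499872 = -1298070570593/163955516640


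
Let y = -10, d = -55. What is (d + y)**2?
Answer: 4225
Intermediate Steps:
(d + y)**2 = (-55 - 10)**2 = (-65)**2 = 4225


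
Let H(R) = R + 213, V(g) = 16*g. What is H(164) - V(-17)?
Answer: 649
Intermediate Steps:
H(R) = 213 + R
H(164) - V(-17) = (213 + 164) - 16*(-17) = 377 - 1*(-272) = 377 + 272 = 649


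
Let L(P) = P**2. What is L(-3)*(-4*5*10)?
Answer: -1800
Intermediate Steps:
L(-3)*(-4*5*10) = (-3)**2*(-4*5*10) = 9*(-20*10) = 9*(-200) = -1800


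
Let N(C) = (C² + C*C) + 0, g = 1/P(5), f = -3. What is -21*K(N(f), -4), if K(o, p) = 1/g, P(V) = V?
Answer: -105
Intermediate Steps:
g = ⅕ (g = 1/5 = ⅕ ≈ 0.20000)
N(C) = 2*C² (N(C) = (C² + C²) + 0 = 2*C² + 0 = 2*C²)
K(o, p) = 5 (K(o, p) = 1/(⅕) = 5)
-21*K(N(f), -4) = -21*5 = -105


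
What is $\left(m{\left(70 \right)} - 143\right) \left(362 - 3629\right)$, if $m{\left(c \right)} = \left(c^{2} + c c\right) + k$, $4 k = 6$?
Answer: $- \frac{63108639}{2} \approx -3.1554 \cdot 10^{7}$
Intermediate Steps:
$k = \frac{3}{2}$ ($k = \frac{1}{4} \cdot 6 = \frac{3}{2} \approx 1.5$)
$m{\left(c \right)} = \frac{3}{2} + 2 c^{2}$ ($m{\left(c \right)} = \left(c^{2} + c c\right) + \frac{3}{2} = \left(c^{2} + c^{2}\right) + \frac{3}{2} = 2 c^{2} + \frac{3}{2} = \frac{3}{2} + 2 c^{2}$)
$\left(m{\left(70 \right)} - 143\right) \left(362 - 3629\right) = \left(\left(\frac{3}{2} + 2 \cdot 70^{2}\right) - 143\right) \left(362 - 3629\right) = \left(\left(\frac{3}{2} + 2 \cdot 4900\right) - 143\right) \left(362 - 3629\right) = \left(\left(\frac{3}{2} + 9800\right) - 143\right) \left(-3267\right) = \left(\frac{19603}{2} - 143\right) \left(-3267\right) = \frac{19317}{2} \left(-3267\right) = - \frac{63108639}{2}$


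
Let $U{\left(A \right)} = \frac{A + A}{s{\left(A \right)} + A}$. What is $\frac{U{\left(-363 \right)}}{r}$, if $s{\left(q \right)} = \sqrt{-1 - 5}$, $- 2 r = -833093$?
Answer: $\frac{175692}{36593610025} + \frac{484 i \sqrt{6}}{36593610025} \approx 4.8012 \cdot 10^{-6} + 3.2398 \cdot 10^{-8} i$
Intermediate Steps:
$r = \frac{833093}{2}$ ($r = \left(- \frac{1}{2}\right) \left(-833093\right) = \frac{833093}{2} \approx 4.1655 \cdot 10^{5}$)
$s{\left(q \right)} = i \sqrt{6}$ ($s{\left(q \right)} = \sqrt{-6} = i \sqrt{6}$)
$U{\left(A \right)} = \frac{2 A}{A + i \sqrt{6}}$ ($U{\left(A \right)} = \frac{A + A}{i \sqrt{6} + A} = \frac{2 A}{A + i \sqrt{6}}$)
$\frac{U{\left(-363 \right)}}{r} = \frac{2 \left(-363\right) \frac{1}{-363 + i \sqrt{6}}}{\frac{833093}{2}} = - \frac{726}{-363 + i \sqrt{6}} \cdot \frac{2}{833093} = - \frac{1452}{833093 \left(-363 + i \sqrt{6}\right)}$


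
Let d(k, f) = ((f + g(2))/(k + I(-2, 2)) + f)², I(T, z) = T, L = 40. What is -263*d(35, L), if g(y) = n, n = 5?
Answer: -54447575/121 ≈ -4.4998e+5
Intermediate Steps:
g(y) = 5
d(k, f) = (f + (5 + f)/(-2 + k))² (d(k, f) = ((f + 5)/(k - 2) + f)² = ((5 + f)/(-2 + k) + f)² = (f + (5 + f)/(-2 + k))²)
-263*d(35, L) = -263*(5 - 1*40 + 40*35)²/(-2 + 35)² = -263*(5 - 40 + 1400)²/33² = -263*1365²/1089 = -263*1863225/1089 = -263*207025/121 = -54447575/121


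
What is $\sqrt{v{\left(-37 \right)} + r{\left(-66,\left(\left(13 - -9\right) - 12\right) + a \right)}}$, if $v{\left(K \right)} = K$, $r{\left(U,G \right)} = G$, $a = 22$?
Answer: $i \sqrt{5} \approx 2.2361 i$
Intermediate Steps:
$\sqrt{v{\left(-37 \right)} + r{\left(-66,\left(\left(13 - -9\right) - 12\right) + a \right)}} = \sqrt{-37 + \left(\left(\left(13 - -9\right) - 12\right) + 22\right)} = \sqrt{-37 + \left(\left(\left(13 + 9\right) - 12\right) + 22\right)} = \sqrt{-37 + \left(\left(22 - 12\right) + 22\right)} = \sqrt{-37 + \left(10 + 22\right)} = \sqrt{-37 + 32} = \sqrt{-5} = i \sqrt{5}$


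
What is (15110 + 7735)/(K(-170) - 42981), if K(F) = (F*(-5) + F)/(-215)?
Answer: -982335/1848319 ≈ -0.53148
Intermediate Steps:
K(F) = 4*F/215 (K(F) = (-5*F + F)*(-1/215) = -4*F*(-1/215) = 4*F/215)
(15110 + 7735)/(K(-170) - 42981) = (15110 + 7735)/((4/215)*(-170) - 42981) = 22845/(-136/43 - 42981) = 22845/(-1848319/43) = 22845*(-43/1848319) = -982335/1848319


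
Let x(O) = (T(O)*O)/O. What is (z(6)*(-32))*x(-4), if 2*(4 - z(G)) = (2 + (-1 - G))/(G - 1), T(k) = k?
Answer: 576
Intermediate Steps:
z(G) = 4 - (1 - G)/(2*(-1 + G)) (z(G) = 4 - (2 + (-1 - G))/(2*(G - 1)) = 4 - (1 - G)/(2*(-1 + G)))
x(O) = O (x(O) = (O*O)/O = O²/O = O)
(z(6)*(-32))*x(-4) = ((9/2)*(-32))*(-4) = -144*(-4) = 576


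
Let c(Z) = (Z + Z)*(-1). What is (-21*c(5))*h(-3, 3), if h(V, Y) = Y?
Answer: 630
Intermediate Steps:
c(Z) = -2*Z (c(Z) = (2*Z)*(-1) = -2*Z)
(-21*c(5))*h(-3, 3) = -(-42)*5*3 = -21*(-10)*3 = 210*3 = 630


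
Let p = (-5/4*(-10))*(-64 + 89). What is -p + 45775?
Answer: 90925/2 ≈ 45463.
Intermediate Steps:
p = 625/2 (p = (-5*¼*(-10))*25 = -5/4*(-10)*25 = (25/2)*25 = 625/2 ≈ 312.50)
-p + 45775 = -1*625/2 + 45775 = -625/2 + 45775 = 90925/2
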